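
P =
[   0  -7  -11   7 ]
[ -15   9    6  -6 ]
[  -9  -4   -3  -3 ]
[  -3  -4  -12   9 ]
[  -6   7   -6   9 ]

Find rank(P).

3

Row reduce to echelon form.
Swap R1 ↔ R2
R3 ← R3 − (3/5)·R1: [0, -47/5, -33/5, 3/5]
R4 ← R4 − (1/5)·R1: [0, -29/5, -66/5, 51/5]
R5 ← R5 − (2/5)·R1: [0, 17/5, -42/5, 57/5]
R3 ← R3 − (47/35)·R2: [0, 0, 286/35, -44/5]
R4 ← R4 − (29/35)·R2: [0, 0, -143/35, 22/5]
R5 ← R5 + (17/35)·R2: [0, 0, -481/35, 74/5]
R4 ← R4 + (1/2)·R3: [0, 0, 0, 0]
R5 ← R5 + (37/22)·R3: [0, 0, 0, 0]
Echelon form has 3 nonzero rows, so rank(P) = 3.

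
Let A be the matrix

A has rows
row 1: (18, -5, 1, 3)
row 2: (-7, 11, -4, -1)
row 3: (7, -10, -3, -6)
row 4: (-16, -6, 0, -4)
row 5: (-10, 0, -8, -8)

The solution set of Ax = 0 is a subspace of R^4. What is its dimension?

0

Row reduce to echelon form.
R2 ← R2 + (7/18)·R1: [0, 163/18, -65/18, 1/6]
R3 ← R3 − (7/18)·R1: [0, -145/18, -61/18, -43/6]
R4 ← R4 + (8/9)·R1: [0, -94/9, 8/9, -4/3]
R5 ← R5 + (5/9)·R1: [0, -25/9, -67/9, -19/3]
R3 ← R3 + (145/163)·R2: [0, 0, -1076/163, -1144/163]
R4 ← R4 + (188/163)·R2: [0, 0, -534/163, -186/163]
R5 ← R5 + (50/163)·R2: [0, 0, -1394/163, -1024/163]
R4 ← R4 − (267/538)·R3: [0, 0, 0, 630/269]
R5 ← R5 − (697/538)·R3: [0, 0, 0, 756/269]
R5 ← R5 − (6/5)·R4: [0, 0, 0, 0]
4 nonzero rows, so rank(A) = 4.
A has 4 columns; by rank–nullity, nullity = 4 − 4 = 0.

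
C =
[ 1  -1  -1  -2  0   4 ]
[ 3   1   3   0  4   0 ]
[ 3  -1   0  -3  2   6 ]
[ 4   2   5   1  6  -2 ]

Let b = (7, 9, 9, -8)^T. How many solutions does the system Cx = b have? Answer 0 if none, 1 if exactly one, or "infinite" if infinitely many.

0

Row reduce the augmented matrix [C | b].
R2 ← R2 − (3)·R1: [0, 4, 6, 6, 4, -12, -12]
R3 ← R3 − (3)·R1: [0, 2, 3, 3, 2, -6, -12]
R4 ← R4 − (4)·R1: [0, 6, 9, 9, 6, -18, -36]
R3 ← R3 − (1/2)·R2: [0, 0, 0, 0, 0, 0, -6]
R4 ← R4 − (3/2)·R2: [0, 0, 0, 0, 0, 0, -18]
R4 ← R4 − (3)·R3: [0, 0, 0, 0, 0, 0, 0]
The echelon form has 3 nonzero rows; the last pivot sits in the augmented column, so rank(C) = 2 but rank([C|b]) = 3.
Since the ranks differ, the system is inconsistent.
It has no solutions.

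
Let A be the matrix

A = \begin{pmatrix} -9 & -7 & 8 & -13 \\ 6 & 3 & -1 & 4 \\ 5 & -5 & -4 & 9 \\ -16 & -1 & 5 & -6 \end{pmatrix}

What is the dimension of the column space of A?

Row reduce to echelon form.
R2 ← R2 + (2/3)·R1: [0, -5/3, 13/3, -14/3]
R3 ← R3 + (5/9)·R1: [0, -80/9, 4/9, 16/9]
R4 ← R4 − (16/9)·R1: [0, 103/9, -83/9, 154/9]
R3 ← R3 − (16/3)·R2: [0, 0, -68/3, 80/3]
R4 ← R4 + (103/15)·R2: [0, 0, 308/15, -224/15]
R4 ← R4 + (77/85)·R3: [0, 0, 0, 784/85]
Echelon form has 4 nonzero rows, so rank(A) = 4.
The column space has dimension equal to the rank: 4.

4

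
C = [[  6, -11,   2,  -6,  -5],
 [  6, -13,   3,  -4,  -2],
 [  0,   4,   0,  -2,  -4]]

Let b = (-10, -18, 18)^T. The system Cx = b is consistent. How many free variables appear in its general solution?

2

Row reduce the augmented matrix [C | b].
R2 ← R2 − R1: [0, -2, 1, 2, 3, -8]
R3 ← R3 + (2)·R2: [0, 0, 2, 2, 2, 2]
The echelon form has 3 nonzero rows, and every pivot lies in the first 5 columns, so rank(C) = rank([C|b]) = 3.
The system is consistent.
Free variables = (unknowns) − (rank) = 5 − 3 = 2.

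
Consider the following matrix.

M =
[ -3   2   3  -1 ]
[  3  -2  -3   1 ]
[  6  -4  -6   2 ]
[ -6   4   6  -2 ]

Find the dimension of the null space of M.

Row reduce to echelon form.
R2 ← R2 + R1: [0, 0, 0, 0]
R3 ← R3 + (2)·R1: [0, 0, 0, 0]
R4 ← R4 − (2)·R1: [0, 0, 0, 0]
1 nonzero row, so rank(M) = 1.
M has 4 columns; by rank–nullity, nullity = 4 − 1 = 3.

3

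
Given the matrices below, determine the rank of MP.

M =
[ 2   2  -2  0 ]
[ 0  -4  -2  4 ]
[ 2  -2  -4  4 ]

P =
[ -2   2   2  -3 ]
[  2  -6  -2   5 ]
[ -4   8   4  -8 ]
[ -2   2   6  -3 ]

First compute MP:
[[  8, -24,  -8,  20],
 [ -8,  16,  24, -16],
 [  0,  -8,  16,   4]]
Now row reduce the product.
R2 ← R2 + R1: [0, -8, 16, 4]
R3 ← R3 − R2: [0, 0, 0, 0]
2 nonzero rows, so rank(MP) = 2.

2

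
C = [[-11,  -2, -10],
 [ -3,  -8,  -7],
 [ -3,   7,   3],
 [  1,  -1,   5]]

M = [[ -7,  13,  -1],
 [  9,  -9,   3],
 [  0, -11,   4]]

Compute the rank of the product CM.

First compute CM:
[[ 59, -15, -35],
 [-51, 110, -49],
 [ 84, -135,  36],
 [-16, -33,  16]]
Now row reduce the product.
R2 ← R2 + (51/59)·R1: [0, 5725/59, -4676/59]
R3 ← R3 − (84/59)·R1: [0, -6705/59, 5064/59]
R4 ← R4 + (16/59)·R1: [0, -2187/59, 384/59]
R3 ← R3 + (1341/1145)·R2: [0, 0, -8004/1145]
R4 ← R4 + (2187/5725)·R2: [0, 0, -136068/5725]
R4 ← R4 − (17/5)·R3: [0, 0, 0]
3 nonzero rows, so rank(CM) = 3.

3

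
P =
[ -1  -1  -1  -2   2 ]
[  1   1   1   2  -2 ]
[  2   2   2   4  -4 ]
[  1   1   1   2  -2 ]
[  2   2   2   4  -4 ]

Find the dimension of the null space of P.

4

Row reduce to echelon form.
R2 ← R2 + R1: [0, 0, 0, 0, 0]
R3 ← R3 + (2)·R1: [0, 0, 0, 0, 0]
R4 ← R4 + R1: [0, 0, 0, 0, 0]
R5 ← R5 + (2)·R1: [0, 0, 0, 0, 0]
1 nonzero row, so rank(P) = 1.
P has 5 columns; by rank–nullity, nullity = 5 − 1 = 4.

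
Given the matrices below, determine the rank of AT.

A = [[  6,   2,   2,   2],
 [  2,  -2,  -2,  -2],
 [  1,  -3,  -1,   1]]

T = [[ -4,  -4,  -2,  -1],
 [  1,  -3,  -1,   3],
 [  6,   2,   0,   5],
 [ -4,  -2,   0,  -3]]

First compute AT:
[[-18, -30, -14,   4],
 [-14,  -2,  -2, -12],
 [-17,   1,   1, -18]]
Now row reduce the product.
R2 ← R2 − (7/9)·R1: [0, 64/3, 80/9, -136/9]
R3 ← R3 − (17/18)·R1: [0, 88/3, 128/9, -196/9]
R3 ← R3 − (11/8)·R2: [0, 0, 2, -1]
3 nonzero rows, so rank(AT) = 3.

3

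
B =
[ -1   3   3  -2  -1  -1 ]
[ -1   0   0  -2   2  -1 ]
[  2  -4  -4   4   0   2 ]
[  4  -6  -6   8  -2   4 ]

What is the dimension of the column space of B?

2

Row reduce to echelon form.
R2 ← R2 − R1: [0, -3, -3, 0, 3, 0]
R3 ← R3 + (2)·R1: [0, 2, 2, 0, -2, 0]
R4 ← R4 + (4)·R1: [0, 6, 6, 0, -6, 0]
R3 ← R3 + (2/3)·R2: [0, 0, 0, 0, 0, 0]
R4 ← R4 + (2)·R2: [0, 0, 0, 0, 0, 0]
Echelon form has 2 nonzero rows, so rank(B) = 2.
The column space has dimension equal to the rank: 2.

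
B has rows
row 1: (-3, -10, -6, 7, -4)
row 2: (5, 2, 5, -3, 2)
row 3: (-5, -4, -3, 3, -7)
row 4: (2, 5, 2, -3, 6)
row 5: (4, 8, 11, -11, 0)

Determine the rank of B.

Row reduce to echelon form.
R2 ← R2 + (5/3)·R1: [0, -44/3, -5, 26/3, -14/3]
R3 ← R3 − (5/3)·R1: [0, 38/3, 7, -26/3, -1/3]
R4 ← R4 + (2/3)·R1: [0, -5/3, -2, 5/3, 10/3]
R5 ← R5 + (4/3)·R1: [0, -16/3, 3, -5/3, -16/3]
R3 ← R3 + (19/22)·R2: [0, 0, 59/22, -13/11, -48/11]
R4 ← R4 − (5/44)·R2: [0, 0, -63/44, 15/22, 85/22]
R5 ← R5 − (4/11)·R2: [0, 0, 53/11, -53/11, -40/11]
R4 ← R4 + (63/118)·R3: [0, 0, 0, 3/59, 181/118]
R5 ← R5 − (106/59)·R3: [0, 0, 0, -159/59, 248/59]
R5 ← R5 + (53)·R4: [0, 0, 0, 0, 171/2]
Echelon form has 5 nonzero rows, so rank(B) = 5.

5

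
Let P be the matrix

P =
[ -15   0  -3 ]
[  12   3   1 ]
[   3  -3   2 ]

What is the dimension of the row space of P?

Row reduce to echelon form.
R2 ← R2 + (4/5)·R1: [0, 3, -7/5]
R3 ← R3 + (1/5)·R1: [0, -3, 7/5]
R3 ← R3 + R2: [0, 0, 0]
Echelon form has 2 nonzero rows, so rank(P) = 2.
The row space has dimension equal to the rank: 2.

2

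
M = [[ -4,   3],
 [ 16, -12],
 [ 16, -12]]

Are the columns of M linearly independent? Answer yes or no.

no

Row reduce M to echelon form.
R2 ← R2 + (4)·R1: [0, 0]
R3 ← R3 + (4)·R1: [0, 0]
1 pivot among 2 columns.
Only 1 < 2 pivot columns, so the columns are linearly dependent.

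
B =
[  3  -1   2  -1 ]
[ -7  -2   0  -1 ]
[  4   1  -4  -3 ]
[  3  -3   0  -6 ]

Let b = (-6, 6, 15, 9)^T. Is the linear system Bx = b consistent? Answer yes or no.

Row reduce the augmented matrix [B | b].
R2 ← R2 + (7/3)·R1: [0, -13/3, 14/3, -10/3, -8]
R3 ← R3 − (4/3)·R1: [0, 7/3, -20/3, -5/3, 23]
R4 ← R4 − R1: [0, -2, -2, -5, 15]
R3 ← R3 + (7/13)·R2: [0, 0, -54/13, -45/13, 243/13]
R4 ← R4 − (6/13)·R2: [0, 0, -54/13, -45/13, 243/13]
R4 ← R4 − R3: [0, 0, 0, 0, 0]
The echelon form has 3 nonzero rows, and every pivot lies in the first 4 columns, so rank(B) = rank([B|b]) = 3.
The system is consistent.

yes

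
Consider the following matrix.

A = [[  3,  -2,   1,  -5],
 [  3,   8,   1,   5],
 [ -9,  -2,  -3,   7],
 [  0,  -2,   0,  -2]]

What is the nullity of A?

Row reduce to echelon form.
R2 ← R2 − R1: [0, 10, 0, 10]
R3 ← R3 + (3)·R1: [0, -8, 0, -8]
R3 ← R3 + (4/5)·R2: [0, 0, 0, 0]
R4 ← R4 + (1/5)·R2: [0, 0, 0, 0]
2 nonzero rows, so rank(A) = 2.
A has 4 columns; by rank–nullity, nullity = 4 − 2 = 2.

2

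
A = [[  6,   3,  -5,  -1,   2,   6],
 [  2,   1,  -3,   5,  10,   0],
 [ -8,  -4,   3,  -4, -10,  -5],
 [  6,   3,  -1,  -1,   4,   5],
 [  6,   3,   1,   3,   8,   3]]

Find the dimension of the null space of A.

Row reduce to echelon form.
R2 ← R2 − (1/3)·R1: [0, 0, -4/3, 16/3, 28/3, -2]
R3 ← R3 + (4/3)·R1: [0, 0, -11/3, -16/3, -22/3, 3]
R4 ← R4 − R1: [0, 0, 4, 0, 2, -1]
R5 ← R5 − R1: [0, 0, 6, 4, 6, -3]
R3 ← R3 − (11/4)·R2: [0, 0, 0, -20, -33, 17/2]
R4 ← R4 + (3)·R2: [0, 0, 0, 16, 30, -7]
R5 ← R5 + (9/2)·R2: [0, 0, 0, 28, 48, -12]
R4 ← R4 + (4/5)·R3: [0, 0, 0, 0, 18/5, -1/5]
R5 ← R5 + (7/5)·R3: [0, 0, 0, 0, 9/5, -1/10]
R5 ← R5 − (1/2)·R4: [0, 0, 0, 0, 0, 0]
4 nonzero rows, so rank(A) = 4.
A has 6 columns; by rank–nullity, nullity = 6 − 4 = 2.

2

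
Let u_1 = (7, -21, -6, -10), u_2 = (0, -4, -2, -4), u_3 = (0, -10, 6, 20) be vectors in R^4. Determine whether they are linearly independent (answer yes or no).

Form the matrix with these vectors as rows and row reduce.
R3 ← R3 − (5/2)·R2: [0, 0, 11, 30]
3 nonzero rows, so the 3 vectors span a space of dimension 3.
Since 3 = 3, the vectors are linearly independent.

yes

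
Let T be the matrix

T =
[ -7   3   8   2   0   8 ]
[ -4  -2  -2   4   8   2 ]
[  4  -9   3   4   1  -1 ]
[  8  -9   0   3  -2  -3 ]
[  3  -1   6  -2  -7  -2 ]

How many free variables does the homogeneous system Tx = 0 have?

1

Row reduce to echelon form.
R2 ← R2 − (4/7)·R1: [0, -26/7, -46/7, 20/7, 8, -18/7]
R3 ← R3 + (4/7)·R1: [0, -51/7, 53/7, 36/7, 1, 25/7]
R4 ← R4 + (8/7)·R1: [0, -39/7, 64/7, 37/7, -2, 43/7]
R5 ← R5 + (3/7)·R1: [0, 2/7, 66/7, -8/7, -7, 10/7]
R3 ← R3 − (51/26)·R2: [0, 0, 266/13, -6/13, -191/13, 112/13]
R4 ← R4 − (3/2)·R2: [0, 0, 19, 1, -14, 10]
R5 ← R5 + (1/13)·R2: [0, 0, 116/13, -12/13, -83/13, 16/13]
R4 ← R4 − (13/14)·R3: [0, 0, 0, 10/7, -5/14, 2]
R5 ← R5 − (58/133)·R3: [0, 0, 0, -96/133, 3/133, -48/19]
R5 ← R5 + (48/95)·R4: [0, 0, 0, 0, -3/19, -144/95]
5 nonzero rows, so rank(T) = 5.
T has 6 columns; by rank–nullity, nullity = 6 − 5 = 1.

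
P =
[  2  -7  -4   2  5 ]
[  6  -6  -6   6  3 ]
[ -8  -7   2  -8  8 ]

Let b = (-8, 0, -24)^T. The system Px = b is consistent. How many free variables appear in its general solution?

Row reduce the augmented matrix [P | b].
R2 ← R2 − (3)·R1: [0, 15, 6, 0, -12, 24]
R3 ← R3 + (4)·R1: [0, -35, -14, 0, 28, -56]
R3 ← R3 + (7/3)·R2: [0, 0, 0, 0, 0, 0]
The echelon form has 2 nonzero rows, and every pivot lies in the first 5 columns, so rank(P) = rank([P|b]) = 2.
The system is consistent.
Free variables = (unknowns) − (rank) = 5 − 2 = 3.

3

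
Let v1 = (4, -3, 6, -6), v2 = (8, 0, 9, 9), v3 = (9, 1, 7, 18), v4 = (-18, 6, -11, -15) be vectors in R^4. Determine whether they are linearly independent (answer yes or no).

Form the matrix with these vectors as rows and row reduce.
R2 ← R2 − (2)·R1: [0, 6, -3, 21]
R3 ← R3 − (9/4)·R1: [0, 31/4, -13/2, 63/2]
R4 ← R4 + (9/2)·R1: [0, -15/2, 16, -42]
R3 ← R3 − (31/24)·R2: [0, 0, -21/8, 35/8]
R4 ← R4 + (5/4)·R2: [0, 0, 49/4, -63/4]
R4 ← R4 + (14/3)·R3: [0, 0, 0, 14/3]
4 nonzero rows, so the 4 vectors span a space of dimension 4.
Since 4 = 4, the vectors are linearly independent.

yes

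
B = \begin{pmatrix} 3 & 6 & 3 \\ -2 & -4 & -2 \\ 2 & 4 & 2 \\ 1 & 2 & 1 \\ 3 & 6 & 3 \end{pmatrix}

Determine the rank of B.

1

Row reduce to echelon form.
R2 ← R2 + (2/3)·R1: [0, 0, 0]
R3 ← R3 − (2/3)·R1: [0, 0, 0]
R4 ← R4 − (1/3)·R1: [0, 0, 0]
R5 ← R5 − R1: [0, 0, 0]
Echelon form has 1 nonzero row, so rank(B) = 1.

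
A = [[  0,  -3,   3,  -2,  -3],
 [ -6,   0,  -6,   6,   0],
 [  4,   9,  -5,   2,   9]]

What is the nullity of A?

3

Row reduce to echelon form.
Swap R1 ↔ R2
R3 ← R3 + (2/3)·R1: [0, 9, -9, 6, 9]
R3 ← R3 + (3)·R2: [0, 0, 0, 0, 0]
2 nonzero rows, so rank(A) = 2.
A has 5 columns; by rank–nullity, nullity = 5 − 2 = 3.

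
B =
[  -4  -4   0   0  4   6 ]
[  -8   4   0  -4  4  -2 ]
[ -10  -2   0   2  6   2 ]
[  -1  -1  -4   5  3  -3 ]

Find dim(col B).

Row reduce to echelon form.
R2 ← R2 − (2)·R1: [0, 12, 0, -4, -4, -14]
R3 ← R3 − (5/2)·R1: [0, 8, 0, 2, -4, -13]
R4 ← R4 − (1/4)·R1: [0, 0, -4, 5, 2, -9/2]
R3 ← R3 − (2/3)·R2: [0, 0, 0, 14/3, -4/3, -11/3]
Swap R3 ↔ R4
Echelon form has 4 nonzero rows, so rank(B) = 4.
The column space has dimension equal to the rank: 4.

4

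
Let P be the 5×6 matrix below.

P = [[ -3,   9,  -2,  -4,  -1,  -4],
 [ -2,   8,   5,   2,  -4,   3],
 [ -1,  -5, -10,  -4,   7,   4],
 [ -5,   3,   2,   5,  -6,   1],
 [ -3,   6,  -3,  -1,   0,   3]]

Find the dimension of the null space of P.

Row reduce to echelon form.
R2 ← R2 − (2/3)·R1: [0, 2, 19/3, 14/3, -10/3, 17/3]
R3 ← R3 − (1/3)·R1: [0, -8, -28/3, -8/3, 22/3, 16/3]
R4 ← R4 − (5/3)·R1: [0, -12, 16/3, 35/3, -13/3, 23/3]
R5 ← R5 − R1: [0, -3, -1, 3, 1, 7]
R3 ← R3 + (4)·R2: [0, 0, 16, 16, -6, 28]
R4 ← R4 + (6)·R2: [0, 0, 130/3, 119/3, -73/3, 125/3]
R5 ← R5 + (3/2)·R2: [0, 0, 17/2, 10, -4, 31/2]
R4 ← R4 − (65/24)·R3: [0, 0, 0, -11/3, -97/12, -205/6]
R5 ← R5 − (17/32)·R3: [0, 0, 0, 3/2, -13/16, 5/8]
R5 ← R5 + (9/22)·R4: [0, 0, 0, 0, -725/176, -1175/88]
5 nonzero rows, so rank(P) = 5.
P has 6 columns; by rank–nullity, nullity = 6 − 5 = 1.

1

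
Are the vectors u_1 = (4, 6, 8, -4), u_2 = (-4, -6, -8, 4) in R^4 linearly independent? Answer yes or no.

Form the matrix with these vectors as rows and row reduce.
R2 ← R2 + R1: [0, 0, 0, 0]
1 nonzero row, so the 2 vectors span a space of dimension 1.
Since 1 < 2, the vectors are linearly dependent.

no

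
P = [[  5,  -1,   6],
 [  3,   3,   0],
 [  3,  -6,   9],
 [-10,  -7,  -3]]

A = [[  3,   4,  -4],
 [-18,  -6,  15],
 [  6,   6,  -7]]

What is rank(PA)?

2

First compute PA:
[[ 69,  62, -77],
 [-45,  -6,  33],
 [171, 102, -165],
 [ 78, -16, -44]]
Now row reduce the product.
R2 ← R2 + (15/23)·R1: [0, 792/23, -396/23]
R3 ← R3 − (57/23)·R1: [0, -1188/23, 594/23]
R4 ← R4 − (26/23)·R1: [0, -1980/23, 990/23]
R3 ← R3 + (3/2)·R2: [0, 0, 0]
R4 ← R4 + (5/2)·R2: [0, 0, 0]
2 nonzero rows, so rank(PA) = 2.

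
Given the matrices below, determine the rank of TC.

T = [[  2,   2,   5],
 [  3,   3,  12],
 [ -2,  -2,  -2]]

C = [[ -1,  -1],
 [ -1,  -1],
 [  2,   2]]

First compute TC:
[[  6,   6],
 [ 18,  18],
 [  0,   0]]
Now row reduce the product.
R2 ← R2 − (3)·R1: [0, 0]
1 nonzero row, so rank(TC) = 1.

1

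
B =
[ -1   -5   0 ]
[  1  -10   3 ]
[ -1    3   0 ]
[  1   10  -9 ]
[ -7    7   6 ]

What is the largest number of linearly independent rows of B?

Row reduce to echelon form.
R2 ← R2 + R1: [0, -15, 3]
R3 ← R3 − R1: [0, 8, 0]
R4 ← R4 + R1: [0, 5, -9]
R5 ← R5 − (7)·R1: [0, 42, 6]
R3 ← R3 + (8/15)·R2: [0, 0, 8/5]
R4 ← R4 + (1/3)·R2: [0, 0, -8]
R5 ← R5 + (14/5)·R2: [0, 0, 72/5]
R4 ← R4 + (5)·R3: [0, 0, 0]
R5 ← R5 − (9)·R3: [0, 0, 0]
Echelon form has 3 nonzero rows, so rank(B) = 3.
The rank gives the maximum number of linearly independent rows: 3.

3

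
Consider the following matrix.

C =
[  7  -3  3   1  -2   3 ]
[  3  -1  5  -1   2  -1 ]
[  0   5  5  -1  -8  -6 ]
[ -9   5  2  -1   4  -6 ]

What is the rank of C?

Row reduce to echelon form.
R2 ← R2 − (3/7)·R1: [0, 2/7, 26/7, -10/7, 20/7, -16/7]
R4 ← R4 + (9/7)·R1: [0, 8/7, 41/7, 2/7, 10/7, -15/7]
R3 ← R3 − (35/2)·R2: [0, 0, -60, 24, -58, 34]
R4 ← R4 − (4)·R2: [0, 0, -9, 6, -10, 7]
R4 ← R4 − (3/20)·R3: [0, 0, 0, 12/5, -13/10, 19/10]
Echelon form has 4 nonzero rows, so rank(C) = 4.

4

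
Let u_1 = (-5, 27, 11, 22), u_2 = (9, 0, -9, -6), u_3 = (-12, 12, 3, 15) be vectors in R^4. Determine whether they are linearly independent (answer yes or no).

Form the matrix with these vectors as rows and row reduce.
R2 ← R2 + (9/5)·R1: [0, 243/5, 54/5, 168/5]
R3 ← R3 − (12/5)·R1: [0, -264/5, -117/5, -189/5]
R3 ← R3 + (88/81)·R2: [0, 0, -35/3, -35/27]
3 nonzero rows, so the 3 vectors span a space of dimension 3.
Since 3 = 3, the vectors are linearly independent.

yes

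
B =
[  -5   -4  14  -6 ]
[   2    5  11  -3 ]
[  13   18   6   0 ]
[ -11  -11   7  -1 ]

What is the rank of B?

Row reduce to echelon form.
R2 ← R2 + (2/5)·R1: [0, 17/5, 83/5, -27/5]
R3 ← R3 + (13/5)·R1: [0, 38/5, 212/5, -78/5]
R4 ← R4 − (11/5)·R1: [0, -11/5, -119/5, 61/5]
R3 ← R3 − (38/17)·R2: [0, 0, 90/17, -60/17]
R4 ← R4 + (11/17)·R2: [0, 0, -222/17, 148/17]
R4 ← R4 + (37/15)·R3: [0, 0, 0, 0]
Echelon form has 3 nonzero rows, so rank(B) = 3.

3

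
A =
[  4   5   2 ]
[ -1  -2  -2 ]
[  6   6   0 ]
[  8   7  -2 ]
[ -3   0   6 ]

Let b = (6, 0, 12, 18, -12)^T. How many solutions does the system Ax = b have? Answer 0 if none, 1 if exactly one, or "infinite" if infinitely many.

infinite

Row reduce the augmented matrix [A | b].
R2 ← R2 + (1/4)·R1: [0, -3/4, -3/2, 3/2]
R3 ← R3 − (3/2)·R1: [0, -3/2, -3, 3]
R4 ← R4 − (2)·R1: [0, -3, -6, 6]
R5 ← R5 + (3/4)·R1: [0, 15/4, 15/2, -15/2]
R3 ← R3 − (2)·R2: [0, 0, 0, 0]
R4 ← R4 − (4)·R2: [0, 0, 0, 0]
R5 ← R5 + (5)·R2: [0, 0, 0, 0]
The echelon form has 2 nonzero rows, and every pivot lies in the first 3 columns, so rank(A) = rank([A|b]) = 2.
The system is consistent.
rank = 2 < 3 unknowns, so there are infinitely many solutions.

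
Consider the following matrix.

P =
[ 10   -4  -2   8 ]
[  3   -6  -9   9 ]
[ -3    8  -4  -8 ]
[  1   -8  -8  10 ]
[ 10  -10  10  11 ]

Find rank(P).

4

Row reduce to echelon form.
R2 ← R2 − (3/10)·R1: [0, -24/5, -42/5, 33/5]
R3 ← R3 + (3/10)·R1: [0, 34/5, -23/5, -28/5]
R4 ← R4 − (1/10)·R1: [0, -38/5, -39/5, 46/5]
R5 ← R5 − R1: [0, -6, 12, 3]
R3 ← R3 + (17/12)·R2: [0, 0, -33/2, 15/4]
R4 ← R4 − (19/12)·R2: [0, 0, 11/2, -5/4]
R5 ← R5 − (5/4)·R2: [0, 0, 45/2, -21/4]
R4 ← R4 + (1/3)·R3: [0, 0, 0, 0]
R5 ← R5 + (15/11)·R3: [0, 0, 0, -3/22]
Swap R4 ↔ R5
Echelon form has 4 nonzero rows, so rank(P) = 4.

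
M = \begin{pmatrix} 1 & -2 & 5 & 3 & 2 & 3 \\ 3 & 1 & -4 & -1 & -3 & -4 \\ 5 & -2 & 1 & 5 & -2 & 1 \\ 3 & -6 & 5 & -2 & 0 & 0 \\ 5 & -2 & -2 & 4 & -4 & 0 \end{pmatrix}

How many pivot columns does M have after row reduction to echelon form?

4

Row reduce to echelon form.
R2 ← R2 − (3)·R1: [0, 7, -19, -10, -9, -13]
R3 ← R3 − (5)·R1: [0, 8, -24, -10, -12, -14]
R4 ← R4 − (3)·R1: [0, 0, -10, -11, -6, -9]
R5 ← R5 − (5)·R1: [0, 8, -27, -11, -14, -15]
R3 ← R3 − (8/7)·R2: [0, 0, -16/7, 10/7, -12/7, 6/7]
R5 ← R5 − (8/7)·R2: [0, 0, -37/7, 3/7, -26/7, -1/7]
R4 ← R4 − (35/8)·R3: [0, 0, 0, -69/4, 3/2, -51/4]
R5 ← R5 − (37/16)·R3: [0, 0, 0, -23/8, 1/4, -17/8]
R5 ← R5 − (1/6)·R4: [0, 0, 0, 0, 0, 0]
Echelon form has 4 nonzero rows, so rank(M) = 4.
Each nonzero row contributes one pivot column: 4 pivot columns.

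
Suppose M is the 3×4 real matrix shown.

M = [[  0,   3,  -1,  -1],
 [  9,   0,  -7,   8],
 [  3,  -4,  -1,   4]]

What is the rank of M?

2

Row reduce to echelon form.
Swap R1 ↔ R2
R3 ← R3 − (1/3)·R1: [0, -4, 4/3, 4/3]
R3 ← R3 + (4/3)·R2: [0, 0, 0, 0]
Echelon form has 2 nonzero rows, so rank(M) = 2.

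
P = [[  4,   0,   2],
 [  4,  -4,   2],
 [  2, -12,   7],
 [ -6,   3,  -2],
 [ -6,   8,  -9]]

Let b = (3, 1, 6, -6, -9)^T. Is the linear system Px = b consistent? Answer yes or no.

no

Row reduce the augmented matrix [P | b].
R2 ← R2 − R1: [0, -4, 0, -2]
R3 ← R3 − (1/2)·R1: [0, -12, 6, 9/2]
R4 ← R4 + (3/2)·R1: [0, 3, 1, -3/2]
R5 ← R5 + (3/2)·R1: [0, 8, -6, -9/2]
R3 ← R3 − (3)·R2: [0, 0, 6, 21/2]
R4 ← R4 + (3/4)·R2: [0, 0, 1, -3]
R5 ← R5 + (2)·R2: [0, 0, -6, -17/2]
R4 ← R4 − (1/6)·R3: [0, 0, 0, -19/4]
R5 ← R5 + R3: [0, 0, 0, 2]
R5 ← R5 + (8/19)·R4: [0, 0, 0, 0]
The echelon form has 4 nonzero rows; the last pivot sits in the augmented column, so rank(P) = 3 but rank([P|b]) = 4.
Since the ranks differ, the system is inconsistent.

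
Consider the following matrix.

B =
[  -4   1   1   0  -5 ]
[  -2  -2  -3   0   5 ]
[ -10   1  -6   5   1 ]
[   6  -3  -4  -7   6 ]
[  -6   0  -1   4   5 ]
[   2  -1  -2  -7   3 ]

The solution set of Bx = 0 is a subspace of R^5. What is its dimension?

0

Row reduce to echelon form.
R2 ← R2 − (1/2)·R1: [0, -5/2, -7/2, 0, 15/2]
R3 ← R3 − (5/2)·R1: [0, -3/2, -17/2, 5, 27/2]
R4 ← R4 + (3/2)·R1: [0, -3/2, -5/2, -7, -3/2]
R5 ← R5 − (3/2)·R1: [0, -3/2, -5/2, 4, 25/2]
R6 ← R6 + (1/2)·R1: [0, -1/2, -3/2, -7, 1/2]
R3 ← R3 − (3/5)·R2: [0, 0, -32/5, 5, 9]
R4 ← R4 − (3/5)·R2: [0, 0, -2/5, -7, -6]
R5 ← R5 − (3/5)·R2: [0, 0, -2/5, 4, 8]
R6 ← R6 − (1/5)·R2: [0, 0, -4/5, -7, -1]
R4 ← R4 − (1/16)·R3: [0, 0, 0, -117/16, -105/16]
R5 ← R5 − (1/16)·R3: [0, 0, 0, 59/16, 119/16]
R6 ← R6 − (1/8)·R3: [0, 0, 0, -61/8, -17/8]
R5 ← R5 + (59/117)·R4: [0, 0, 0, 0, 161/39]
R6 ← R6 − (122/117)·R4: [0, 0, 0, 0, 184/39]
R6 ← R6 − (8/7)·R5: [0, 0, 0, 0, 0]
5 nonzero rows, so rank(B) = 5.
B has 5 columns; by rank–nullity, nullity = 5 − 5 = 0.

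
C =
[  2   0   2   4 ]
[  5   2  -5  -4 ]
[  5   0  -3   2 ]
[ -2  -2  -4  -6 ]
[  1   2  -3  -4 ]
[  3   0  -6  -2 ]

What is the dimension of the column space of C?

Row reduce to echelon form.
R2 ← R2 − (5/2)·R1: [0, 2, -10, -14]
R3 ← R3 − (5/2)·R1: [0, 0, -8, -8]
R4 ← R4 + R1: [0, -2, -2, -2]
R5 ← R5 − (1/2)·R1: [0, 2, -4, -6]
R6 ← R6 − (3/2)·R1: [0, 0, -9, -8]
R4 ← R4 + R2: [0, 0, -12, -16]
R5 ← R5 − R2: [0, 0, 6, 8]
R4 ← R4 − (3/2)·R3: [0, 0, 0, -4]
R5 ← R5 + (3/4)·R3: [0, 0, 0, 2]
R6 ← R6 − (9/8)·R3: [0, 0, 0, 1]
R5 ← R5 + (1/2)·R4: [0, 0, 0, 0]
R6 ← R6 + (1/4)·R4: [0, 0, 0, 0]
Echelon form has 4 nonzero rows, so rank(C) = 4.
The column space has dimension equal to the rank: 4.

4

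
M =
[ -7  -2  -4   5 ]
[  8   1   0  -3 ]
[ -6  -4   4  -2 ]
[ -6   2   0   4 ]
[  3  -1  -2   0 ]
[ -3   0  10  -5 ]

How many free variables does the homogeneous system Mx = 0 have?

0

Row reduce to echelon form.
R2 ← R2 + (8/7)·R1: [0, -9/7, -32/7, 19/7]
R3 ← R3 − (6/7)·R1: [0, -16/7, 52/7, -44/7]
R4 ← R4 − (6/7)·R1: [0, 26/7, 24/7, -2/7]
R5 ← R5 + (3/7)·R1: [0, -13/7, -26/7, 15/7]
R6 ← R6 − (3/7)·R1: [0, 6/7, 82/7, -50/7]
R3 ← R3 − (16/9)·R2: [0, 0, 140/9, -100/9]
R4 ← R4 + (26/9)·R2: [0, 0, -88/9, 68/9]
R5 ← R5 − (13/9)·R2: [0, 0, 26/9, -16/9]
R6 ← R6 + (2/3)·R2: [0, 0, 26/3, -16/3]
R4 ← R4 + (22/35)·R3: [0, 0, 0, 4/7]
R5 ← R5 − (13/70)·R3: [0, 0, 0, 2/7]
R6 ← R6 − (39/70)·R3: [0, 0, 0, 6/7]
R5 ← R5 − (1/2)·R4: [0, 0, 0, 0]
R6 ← R6 − (3/2)·R4: [0, 0, 0, 0]
4 nonzero rows, so rank(M) = 4.
M has 4 columns; by rank–nullity, nullity = 4 − 4 = 0.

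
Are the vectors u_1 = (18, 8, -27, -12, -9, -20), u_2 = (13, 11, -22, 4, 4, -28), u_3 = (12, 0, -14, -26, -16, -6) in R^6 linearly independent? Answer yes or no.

yes

Form the matrix with these vectors as rows and row reduce.
R2 ← R2 − (13/18)·R1: [0, 47/9, -5/2, 38/3, 21/2, -122/9]
R3 ← R3 − (2/3)·R1: [0, -16/3, 4, -18, -10, 22/3]
R3 ← R3 + (48/47)·R2: [0, 0, 68/47, -238/47, 34/47, -306/47]
3 nonzero rows, so the 3 vectors span a space of dimension 3.
Since 3 = 3, the vectors are linearly independent.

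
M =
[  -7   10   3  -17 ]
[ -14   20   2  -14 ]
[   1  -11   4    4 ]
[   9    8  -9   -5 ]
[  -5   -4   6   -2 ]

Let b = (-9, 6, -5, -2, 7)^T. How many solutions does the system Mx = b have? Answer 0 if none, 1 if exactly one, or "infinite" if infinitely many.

0

Row reduce the augmented matrix [M | b].
R2 ← R2 − (2)·R1: [0, 0, -4, 20, 24]
R3 ← R3 + (1/7)·R1: [0, -67/7, 31/7, 11/7, -44/7]
R4 ← R4 + (9/7)·R1: [0, 146/7, -36/7, -188/7, -95/7]
R5 ← R5 − (5/7)·R1: [0, -78/7, 27/7, 71/7, 94/7]
Swap R2 ↔ R3
R4 ← R4 + (146/67)·R2: [0, 0, 302/67, -1570/67, -1827/67]
R5 ← R5 − (78/67)·R2: [0, 0, -87/67, 557/67, 1390/67]
R4 ← R4 + (151/134)·R3: [0, 0, 0, -60/67, -15/67]
R5 ← R5 − (87/268)·R3: [0, 0, 0, 122/67, 868/67]
R5 ← R5 + (61/30)·R4: [0, 0, 0, 0, 25/2]
The echelon form has 5 nonzero rows; the last pivot sits in the augmented column, so rank(M) = 4 but rank([M|b]) = 5.
Since the ranks differ, the system is inconsistent.
It has no solutions.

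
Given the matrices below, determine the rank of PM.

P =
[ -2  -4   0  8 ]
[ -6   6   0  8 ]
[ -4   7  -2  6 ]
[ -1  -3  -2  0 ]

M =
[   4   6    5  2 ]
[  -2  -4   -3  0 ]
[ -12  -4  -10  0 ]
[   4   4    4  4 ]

First compute PM:
[[ 32,  36,  34,  28],
 [ -4, -28, -16,  20],
 [ 18, -20,   3,  16],
 [ 26,  14,  24,  -2]]
Now row reduce the product.
R2 ← R2 + (1/8)·R1: [0, -47/2, -47/4, 47/2]
R3 ← R3 − (9/16)·R1: [0, -161/4, -129/8, 1/4]
R4 ← R4 − (13/16)·R1: [0, -61/4, -29/8, -99/4]
R3 ← R3 − (161/94)·R2: [0, 0, 4, -40]
R4 ← R4 − (61/94)·R2: [0, 0, 4, -40]
R4 ← R4 − R3: [0, 0, 0, 0]
3 nonzero rows, so rank(PM) = 3.

3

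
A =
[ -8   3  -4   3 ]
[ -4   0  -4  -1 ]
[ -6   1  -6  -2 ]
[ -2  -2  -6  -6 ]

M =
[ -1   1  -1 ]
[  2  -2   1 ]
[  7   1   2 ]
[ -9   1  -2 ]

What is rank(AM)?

First compute AM:
[[-41, -15,  -3],
 [-15,  -9,  -2],
 [-16, -16,  -1],
 [ 10, -10,   0]]
Now row reduce the product.
R2 ← R2 − (15/41)·R1: [0, -144/41, -37/41]
R3 ← R3 − (16/41)·R1: [0, -416/41, 7/41]
R4 ← R4 + (10/41)·R1: [0, -560/41, -30/41]
R3 ← R3 − (26/9)·R2: [0, 0, 25/9]
R4 ← R4 − (35/9)·R2: [0, 0, 25/9]
R4 ← R4 − R3: [0, 0, 0]
3 nonzero rows, so rank(AM) = 3.

3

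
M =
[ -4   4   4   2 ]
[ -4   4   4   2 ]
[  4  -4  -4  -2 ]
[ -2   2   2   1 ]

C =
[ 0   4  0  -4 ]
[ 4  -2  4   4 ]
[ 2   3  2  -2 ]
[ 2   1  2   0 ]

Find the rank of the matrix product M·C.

First compute MC:
[[ 28, -10,  28,  24],
 [ 28, -10,  28,  24],
 [-28,  10, -28, -24],
 [ 14,  -5,  14,  12]]
Now row reduce the product.
R2 ← R2 − R1: [0, 0, 0, 0]
R3 ← R3 + R1: [0, 0, 0, 0]
R4 ← R4 − (1/2)·R1: [0, 0, 0, 0]
1 nonzero row, so rank(MC) = 1.

1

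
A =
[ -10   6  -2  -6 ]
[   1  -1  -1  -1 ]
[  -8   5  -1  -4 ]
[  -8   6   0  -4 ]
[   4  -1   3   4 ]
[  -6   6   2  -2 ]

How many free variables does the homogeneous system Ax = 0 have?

1

Row reduce to echelon form.
R2 ← R2 + (1/10)·R1: [0, -2/5, -6/5, -8/5]
R3 ← R3 − (4/5)·R1: [0, 1/5, 3/5, 4/5]
R4 ← R4 − (4/5)·R1: [0, 6/5, 8/5, 4/5]
R5 ← R5 + (2/5)·R1: [0, 7/5, 11/5, 8/5]
R6 ← R6 − (3/5)·R1: [0, 12/5, 16/5, 8/5]
R3 ← R3 + (1/2)·R2: [0, 0, 0, 0]
R4 ← R4 + (3)·R2: [0, 0, -2, -4]
R5 ← R5 + (7/2)·R2: [0, 0, -2, -4]
R6 ← R6 + (6)·R2: [0, 0, -4, -8]
Swap R3 ↔ R4
R5 ← R5 − R3: [0, 0, 0, 0]
R6 ← R6 − (2)·R3: [0, 0, 0, 0]
3 nonzero rows, so rank(A) = 3.
A has 4 columns; by rank–nullity, nullity = 4 − 3 = 1.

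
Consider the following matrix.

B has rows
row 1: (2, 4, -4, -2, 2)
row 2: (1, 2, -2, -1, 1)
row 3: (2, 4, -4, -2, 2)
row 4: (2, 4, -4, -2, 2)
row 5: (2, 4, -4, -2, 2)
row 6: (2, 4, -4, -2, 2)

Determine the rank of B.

1

Row reduce to echelon form.
R2 ← R2 − (1/2)·R1: [0, 0, 0, 0, 0]
R3 ← R3 − R1: [0, 0, 0, 0, 0]
R4 ← R4 − R1: [0, 0, 0, 0, 0]
R5 ← R5 − R1: [0, 0, 0, 0, 0]
R6 ← R6 − R1: [0, 0, 0, 0, 0]
Echelon form has 1 nonzero row, so rank(B) = 1.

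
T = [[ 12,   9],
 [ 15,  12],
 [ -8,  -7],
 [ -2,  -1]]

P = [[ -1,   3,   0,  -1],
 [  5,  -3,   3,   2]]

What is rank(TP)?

2

First compute TP:
[[ 33,   9,  27,   6],
 [ 45,   9,  36,   9],
 [-27,  -3, -21,  -6],
 [ -3,  -3,  -3,   0]]
Now row reduce the product.
R2 ← R2 − (15/11)·R1: [0, -36/11, -9/11, 9/11]
R3 ← R3 + (9/11)·R1: [0, 48/11, 12/11, -12/11]
R4 ← R4 + (1/11)·R1: [0, -24/11, -6/11, 6/11]
R3 ← R3 + (4/3)·R2: [0, 0, 0, 0]
R4 ← R4 − (2/3)·R2: [0, 0, 0, 0]
2 nonzero rows, so rank(TP) = 2.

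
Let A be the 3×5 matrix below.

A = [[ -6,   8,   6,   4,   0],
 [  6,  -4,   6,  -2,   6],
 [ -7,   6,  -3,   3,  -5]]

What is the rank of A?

2

Row reduce to echelon form.
R2 ← R2 + R1: [0, 4, 12, 2, 6]
R3 ← R3 − (7/6)·R1: [0, -10/3, -10, -5/3, -5]
R3 ← R3 + (5/6)·R2: [0, 0, 0, 0, 0]
Echelon form has 2 nonzero rows, so rank(A) = 2.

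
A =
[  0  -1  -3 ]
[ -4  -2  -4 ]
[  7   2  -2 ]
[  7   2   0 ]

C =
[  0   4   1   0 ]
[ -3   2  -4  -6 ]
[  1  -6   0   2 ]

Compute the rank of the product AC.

2

First compute AC:
[[  0,  16,   4,   0],
 [  2,   4,   4,   4],
 [ -8,  44,  -1, -16],
 [ -6,  32,  -1, -12]]
Now row reduce the product.
Swap R1 ↔ R2
R3 ← R3 + (4)·R1: [0, 60, 15, 0]
R4 ← R4 + (3)·R1: [0, 44, 11, 0]
R3 ← R3 − (15/4)·R2: [0, 0, 0, 0]
R4 ← R4 − (11/4)·R2: [0, 0, 0, 0]
2 nonzero rows, so rank(AC) = 2.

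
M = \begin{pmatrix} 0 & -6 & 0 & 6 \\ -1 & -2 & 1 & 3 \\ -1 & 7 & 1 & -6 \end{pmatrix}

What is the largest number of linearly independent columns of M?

2

Row reduce to echelon form.
Swap R1 ↔ R2
R3 ← R3 − R1: [0, 9, 0, -9]
R3 ← R3 + (3/2)·R2: [0, 0, 0, 0]
Echelon form has 2 nonzero rows, so rank(M) = 2.
The rank gives the maximum number of linearly independent columns: 2.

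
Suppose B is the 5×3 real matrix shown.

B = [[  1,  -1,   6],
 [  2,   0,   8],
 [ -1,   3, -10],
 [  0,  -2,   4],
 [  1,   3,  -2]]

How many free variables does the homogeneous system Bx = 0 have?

Row reduce to echelon form.
R2 ← R2 − (2)·R1: [0, 2, -4]
R3 ← R3 + R1: [0, 2, -4]
R5 ← R5 − R1: [0, 4, -8]
R3 ← R3 − R2: [0, 0, 0]
R4 ← R4 + R2: [0, 0, 0]
R5 ← R5 − (2)·R2: [0, 0, 0]
2 nonzero rows, so rank(B) = 2.
B has 3 columns; by rank–nullity, nullity = 3 − 2 = 1.

1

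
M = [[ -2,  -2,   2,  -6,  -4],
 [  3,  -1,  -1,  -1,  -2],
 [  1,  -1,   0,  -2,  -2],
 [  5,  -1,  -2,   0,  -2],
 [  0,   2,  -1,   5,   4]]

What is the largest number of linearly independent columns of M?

Row reduce to echelon form.
R2 ← R2 + (3/2)·R1: [0, -4, 2, -10, -8]
R3 ← R3 + (1/2)·R1: [0, -2, 1, -5, -4]
R4 ← R4 + (5/2)·R1: [0, -6, 3, -15, -12]
R3 ← R3 − (1/2)·R2: [0, 0, 0, 0, 0]
R4 ← R4 − (3/2)·R2: [0, 0, 0, 0, 0]
R5 ← R5 + (1/2)·R2: [0, 0, 0, 0, 0]
Echelon form has 2 nonzero rows, so rank(M) = 2.
The rank gives the maximum number of linearly independent columns: 2.

2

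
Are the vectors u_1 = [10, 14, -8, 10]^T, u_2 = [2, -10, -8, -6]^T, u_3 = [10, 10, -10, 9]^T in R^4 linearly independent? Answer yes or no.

yes

Form the matrix with these vectors as rows and row reduce.
R2 ← R2 − (1/5)·R1: [0, -64/5, -32/5, -8]
R3 ← R3 − R1: [0, -4, -2, -1]
R3 ← R3 − (5/16)·R2: [0, 0, 0, 3/2]
3 nonzero rows, so the 3 vectors span a space of dimension 3.
Since 3 = 3, the vectors are linearly independent.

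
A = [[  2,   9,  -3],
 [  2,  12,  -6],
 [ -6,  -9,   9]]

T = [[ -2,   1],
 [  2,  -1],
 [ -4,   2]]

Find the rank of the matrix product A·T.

First compute AT:
[[ 26, -13],
 [ 44, -22],
 [-42,  21]]
Now row reduce the product.
R2 ← R2 − (22/13)·R1: [0, 0]
R3 ← R3 + (21/13)·R1: [0, 0]
1 nonzero row, so rank(AT) = 1.

1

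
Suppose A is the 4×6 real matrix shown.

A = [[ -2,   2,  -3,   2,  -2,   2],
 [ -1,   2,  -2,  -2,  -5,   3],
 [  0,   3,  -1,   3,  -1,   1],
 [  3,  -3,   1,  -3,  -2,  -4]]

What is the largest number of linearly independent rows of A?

4

Row reduce to echelon form.
R2 ← R2 − (1/2)·R1: [0, 1, -1/2, -3, -4, 2]
R4 ← R4 + (3/2)·R1: [0, 0, -7/2, 0, -5, -1]
R3 ← R3 − (3)·R2: [0, 0, 1/2, 12, 11, -5]
R4 ← R4 + (7)·R3: [0, 0, 0, 84, 72, -36]
Echelon form has 4 nonzero rows, so rank(A) = 4.
The rank gives the maximum number of linearly independent rows: 4.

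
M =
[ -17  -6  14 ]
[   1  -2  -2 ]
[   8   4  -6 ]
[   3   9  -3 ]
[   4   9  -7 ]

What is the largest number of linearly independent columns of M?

Row reduce to echelon form.
R2 ← R2 + (1/17)·R1: [0, -40/17, -20/17]
R3 ← R3 + (8/17)·R1: [0, 20/17, 10/17]
R4 ← R4 + (3/17)·R1: [0, 135/17, -9/17]
R5 ← R5 + (4/17)·R1: [0, 129/17, -63/17]
R3 ← R3 + (1/2)·R2: [0, 0, 0]
R4 ← R4 + (27/8)·R2: [0, 0, -9/2]
R5 ← R5 + (129/40)·R2: [0, 0, -15/2]
Swap R3 ↔ R4
R5 ← R5 − (5/3)·R3: [0, 0, 0]
Echelon form has 3 nonzero rows, so rank(M) = 3.
The rank gives the maximum number of linearly independent columns: 3.

3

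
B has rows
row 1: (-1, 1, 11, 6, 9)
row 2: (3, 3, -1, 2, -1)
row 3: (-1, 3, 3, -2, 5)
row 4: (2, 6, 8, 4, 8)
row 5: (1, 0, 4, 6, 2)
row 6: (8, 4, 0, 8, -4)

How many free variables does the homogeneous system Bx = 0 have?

Row reduce to echelon form.
R2 ← R2 + (3)·R1: [0, 6, 32, 20, 26]
R3 ← R3 − R1: [0, 2, -8, -8, -4]
R4 ← R4 + (2)·R1: [0, 8, 30, 16, 26]
R5 ← R5 + R1: [0, 1, 15, 12, 11]
R6 ← R6 + (8)·R1: [0, 12, 88, 56, 68]
R3 ← R3 − (1/3)·R2: [0, 0, -56/3, -44/3, -38/3]
R4 ← R4 − (4/3)·R2: [0, 0, -38/3, -32/3, -26/3]
R5 ← R5 − (1/6)·R2: [0, 0, 29/3, 26/3, 20/3]
R6 ← R6 − (2)·R2: [0, 0, 24, 16, 16]
R4 ← R4 − (19/28)·R3: [0, 0, 0, -5/7, -1/14]
R5 ← R5 + (29/56)·R3: [0, 0, 0, 15/14, 3/28]
R6 ← R6 + (9/7)·R3: [0, 0, 0, -20/7, -2/7]
R5 ← R5 + (3/2)·R4: [0, 0, 0, 0, 0]
R6 ← R6 − (4)·R4: [0, 0, 0, 0, 0]
4 nonzero rows, so rank(B) = 4.
B has 5 columns; by rank–nullity, nullity = 5 − 4 = 1.

1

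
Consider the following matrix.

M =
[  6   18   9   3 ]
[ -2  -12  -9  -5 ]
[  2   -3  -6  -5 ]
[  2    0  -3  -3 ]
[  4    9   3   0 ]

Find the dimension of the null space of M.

2

Row reduce to echelon form.
R2 ← R2 + (1/3)·R1: [0, -6, -6, -4]
R3 ← R3 − (1/3)·R1: [0, -9, -9, -6]
R4 ← R4 − (1/3)·R1: [0, -6, -6, -4]
R5 ← R5 − (2/3)·R1: [0, -3, -3, -2]
R3 ← R3 − (3/2)·R2: [0, 0, 0, 0]
R4 ← R4 − R2: [0, 0, 0, 0]
R5 ← R5 − (1/2)·R2: [0, 0, 0, 0]
2 nonzero rows, so rank(M) = 2.
M has 4 columns; by rank–nullity, nullity = 4 − 2 = 2.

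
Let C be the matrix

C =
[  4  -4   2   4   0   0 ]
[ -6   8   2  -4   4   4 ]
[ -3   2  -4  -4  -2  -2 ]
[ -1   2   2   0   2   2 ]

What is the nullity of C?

4

Row reduce to echelon form.
R2 ← R2 + (3/2)·R1: [0, 2, 5, 2, 4, 4]
R3 ← R3 + (3/4)·R1: [0, -1, -5/2, -1, -2, -2]
R4 ← R4 + (1/4)·R1: [0, 1, 5/2, 1, 2, 2]
R3 ← R3 + (1/2)·R2: [0, 0, 0, 0, 0, 0]
R4 ← R4 − (1/2)·R2: [0, 0, 0, 0, 0, 0]
2 nonzero rows, so rank(C) = 2.
C has 6 columns; by rank–nullity, nullity = 6 − 2 = 4.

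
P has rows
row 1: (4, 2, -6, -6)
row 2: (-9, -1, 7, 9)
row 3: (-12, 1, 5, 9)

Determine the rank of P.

2

Row reduce to echelon form.
R2 ← R2 + (9/4)·R1: [0, 7/2, -13/2, -9/2]
R3 ← R3 + (3)·R1: [0, 7, -13, -9]
R3 ← R3 − (2)·R2: [0, 0, 0, 0]
Echelon form has 2 nonzero rows, so rank(P) = 2.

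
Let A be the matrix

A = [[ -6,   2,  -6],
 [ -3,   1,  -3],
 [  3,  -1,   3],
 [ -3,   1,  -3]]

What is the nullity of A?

Row reduce to echelon form.
R2 ← R2 − (1/2)·R1: [0, 0, 0]
R3 ← R3 + (1/2)·R1: [0, 0, 0]
R4 ← R4 − (1/2)·R1: [0, 0, 0]
1 nonzero row, so rank(A) = 1.
A has 3 columns; by rank–nullity, nullity = 3 − 1 = 2.

2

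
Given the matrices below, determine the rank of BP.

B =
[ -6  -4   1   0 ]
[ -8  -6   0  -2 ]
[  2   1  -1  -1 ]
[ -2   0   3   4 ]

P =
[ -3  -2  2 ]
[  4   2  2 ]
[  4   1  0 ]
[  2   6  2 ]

2

First compute BP:
[[  6,   5, -20],
 [ -4,  -8, -32],
 [ -8,  -9,   4],
 [ 26,  31,   4]]
Now row reduce the product.
R2 ← R2 + (2/3)·R1: [0, -14/3, -136/3]
R3 ← R3 + (4/3)·R1: [0, -7/3, -68/3]
R4 ← R4 − (13/3)·R1: [0, 28/3, 272/3]
R3 ← R3 − (1/2)·R2: [0, 0, 0]
R4 ← R4 + (2)·R2: [0, 0, 0]
2 nonzero rows, so rank(BP) = 2.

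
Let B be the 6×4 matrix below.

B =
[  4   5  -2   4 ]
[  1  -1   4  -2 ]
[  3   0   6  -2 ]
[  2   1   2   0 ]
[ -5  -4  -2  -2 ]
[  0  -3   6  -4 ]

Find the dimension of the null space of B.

Row reduce to echelon form.
R2 ← R2 − (1/4)·R1: [0, -9/4, 9/2, -3]
R3 ← R3 − (3/4)·R1: [0, -15/4, 15/2, -5]
R4 ← R4 − (1/2)·R1: [0, -3/2, 3, -2]
R5 ← R5 + (5/4)·R1: [0, 9/4, -9/2, 3]
R3 ← R3 − (5/3)·R2: [0, 0, 0, 0]
R4 ← R4 − (2/3)·R2: [0, 0, 0, 0]
R5 ← R5 + R2: [0, 0, 0, 0]
R6 ← R6 − (4/3)·R2: [0, 0, 0, 0]
2 nonzero rows, so rank(B) = 2.
B has 4 columns; by rank–nullity, nullity = 4 − 2 = 2.

2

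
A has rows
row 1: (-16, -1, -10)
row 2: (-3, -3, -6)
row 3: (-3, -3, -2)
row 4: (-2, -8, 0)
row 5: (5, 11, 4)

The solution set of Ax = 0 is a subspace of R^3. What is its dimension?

0

Row reduce to echelon form.
R2 ← R2 − (3/16)·R1: [0, -45/16, -33/8]
R3 ← R3 − (3/16)·R1: [0, -45/16, -1/8]
R4 ← R4 − (1/8)·R1: [0, -63/8, 5/4]
R5 ← R5 + (5/16)·R1: [0, 171/16, 7/8]
R3 ← R3 − R2: [0, 0, 4]
R4 ← R4 − (14/5)·R2: [0, 0, 64/5]
R5 ← R5 + (19/5)·R2: [0, 0, -74/5]
R4 ← R4 − (16/5)·R3: [0, 0, 0]
R5 ← R5 + (37/10)·R3: [0, 0, 0]
3 nonzero rows, so rank(A) = 3.
A has 3 columns; by rank–nullity, nullity = 3 − 3 = 0.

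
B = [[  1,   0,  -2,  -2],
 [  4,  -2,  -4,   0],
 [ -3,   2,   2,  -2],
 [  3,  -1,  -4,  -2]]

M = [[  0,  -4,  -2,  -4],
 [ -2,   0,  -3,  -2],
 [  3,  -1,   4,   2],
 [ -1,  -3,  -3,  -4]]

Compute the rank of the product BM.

First compute BM:
[[ -4,   4,  -4,   0],
 [ -8, -12, -18, -20],
 [  4,  16,  14,  20],
 [ -8,  -2, -13, -10]]
Now row reduce the product.
R2 ← R2 − (2)·R1: [0, -20, -10, -20]
R3 ← R3 + R1: [0, 20, 10, 20]
R4 ← R4 − (2)·R1: [0, -10, -5, -10]
R3 ← R3 + R2: [0, 0, 0, 0]
R4 ← R4 − (1/2)·R2: [0, 0, 0, 0]
2 nonzero rows, so rank(BM) = 2.

2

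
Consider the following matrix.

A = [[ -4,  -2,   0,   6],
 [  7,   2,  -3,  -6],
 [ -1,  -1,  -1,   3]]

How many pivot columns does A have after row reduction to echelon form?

2

Row reduce to echelon form.
R2 ← R2 + (7/4)·R1: [0, -3/2, -3, 9/2]
R3 ← R3 − (1/4)·R1: [0, -1/2, -1, 3/2]
R3 ← R3 − (1/3)·R2: [0, 0, 0, 0]
Echelon form has 2 nonzero rows, so rank(A) = 2.
Each nonzero row contributes one pivot column: 2 pivot columns.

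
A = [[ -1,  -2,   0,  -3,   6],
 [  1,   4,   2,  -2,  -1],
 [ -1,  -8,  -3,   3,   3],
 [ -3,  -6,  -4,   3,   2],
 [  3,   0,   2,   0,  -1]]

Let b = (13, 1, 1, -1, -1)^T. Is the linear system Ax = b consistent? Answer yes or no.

Row reduce the augmented matrix [A | b].
R2 ← R2 + R1: [0, 2, 2, -5, 5, 14]
R3 ← R3 − R1: [0, -6, -3, 6, -3, -12]
R4 ← R4 − (3)·R1: [0, 0, -4, 12, -16, -40]
R5 ← R5 + (3)·R1: [0, -6, 2, -9, 17, 38]
R3 ← R3 + (3)·R2: [0, 0, 3, -9, 12, 30]
R5 ← R5 + (3)·R2: [0, 0, 8, -24, 32, 80]
R4 ← R4 + (4/3)·R3: [0, 0, 0, 0, 0, 0]
R5 ← R5 − (8/3)·R3: [0, 0, 0, 0, 0, 0]
The echelon form has 3 nonzero rows, and every pivot lies in the first 5 columns, so rank(A) = rank([A|b]) = 3.
The system is consistent.

yes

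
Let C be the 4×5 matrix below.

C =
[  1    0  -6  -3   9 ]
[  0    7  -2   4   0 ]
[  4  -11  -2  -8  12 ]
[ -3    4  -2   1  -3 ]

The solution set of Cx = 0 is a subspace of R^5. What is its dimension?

2

Row reduce to echelon form.
R3 ← R3 − (4)·R1: [0, -11, 22, 4, -24]
R4 ← R4 + (3)·R1: [0, 4, -20, -8, 24]
R3 ← R3 + (11/7)·R2: [0, 0, 132/7, 72/7, -24]
R4 ← R4 − (4/7)·R2: [0, 0, -132/7, -72/7, 24]
R4 ← R4 + R3: [0, 0, 0, 0, 0]
3 nonzero rows, so rank(C) = 3.
C has 5 columns; by rank–nullity, nullity = 5 − 3 = 2.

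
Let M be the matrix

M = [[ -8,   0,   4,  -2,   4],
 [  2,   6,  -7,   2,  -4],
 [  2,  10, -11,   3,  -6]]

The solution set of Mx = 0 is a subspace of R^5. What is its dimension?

3

Row reduce to echelon form.
R2 ← R2 + (1/4)·R1: [0, 6, -6, 3/2, -3]
R3 ← R3 + (1/4)·R1: [0, 10, -10, 5/2, -5]
R3 ← R3 − (5/3)·R2: [0, 0, 0, 0, 0]
2 nonzero rows, so rank(M) = 2.
M has 5 columns; by rank–nullity, nullity = 5 − 2 = 3.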